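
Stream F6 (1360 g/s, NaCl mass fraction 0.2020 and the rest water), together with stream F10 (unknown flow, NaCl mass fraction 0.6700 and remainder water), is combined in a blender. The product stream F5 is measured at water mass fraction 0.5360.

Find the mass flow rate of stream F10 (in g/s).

1730 g/s

Let F10 be the unknown flow. Total out = 1360 + F10.
water balance: 1085.3 + 0.330·F10 = 0.536·(1360 + F10)
(0.330 − 0.536)·F10 = 0.536×1360 − 1085.3 = -356.32
F10 = -356.32 / -0.206 = 1729.7 g/s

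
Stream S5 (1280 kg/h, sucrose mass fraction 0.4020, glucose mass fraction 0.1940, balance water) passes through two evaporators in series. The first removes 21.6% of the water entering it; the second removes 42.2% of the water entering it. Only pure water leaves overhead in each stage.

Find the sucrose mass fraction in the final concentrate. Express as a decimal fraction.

0.5160

water in feed = 1280×0.404 = 517.12 kg/h.
After stage 1: water left = (1−0.216)×517.12 = 405.42; stream total = 1168.3 kg/h.
After stage 2: water left = (1−0.422)×405.42 = 234.33; final concentrate = 997.21 kg/h.
sucrose fraction = 514.56/997.21 = 0.5160.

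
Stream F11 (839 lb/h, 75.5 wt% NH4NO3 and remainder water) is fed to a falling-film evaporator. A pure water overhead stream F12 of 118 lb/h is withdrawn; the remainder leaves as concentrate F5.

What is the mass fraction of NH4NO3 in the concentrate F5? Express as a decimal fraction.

0.8786

NH4NO3 is not removed: 839×0.755 = 633.45 lb/h of NH4NO3 enters F5.
Concentrate = 839 − 118 = 721 lb/h.
Mass fraction = 633.45/721 = 0.8786.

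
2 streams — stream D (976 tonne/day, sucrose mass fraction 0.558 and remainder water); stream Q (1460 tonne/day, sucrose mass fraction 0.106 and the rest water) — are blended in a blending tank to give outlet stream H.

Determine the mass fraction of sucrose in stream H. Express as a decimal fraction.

0.287

Total flow out = 976 + 1460 = 2436 tonne/day.
sucrose in = 976×0.558 + 1460×0.106 = 699.37 tonne/day.
sucrose mass fraction in H = 699.37/2436 = 0.287.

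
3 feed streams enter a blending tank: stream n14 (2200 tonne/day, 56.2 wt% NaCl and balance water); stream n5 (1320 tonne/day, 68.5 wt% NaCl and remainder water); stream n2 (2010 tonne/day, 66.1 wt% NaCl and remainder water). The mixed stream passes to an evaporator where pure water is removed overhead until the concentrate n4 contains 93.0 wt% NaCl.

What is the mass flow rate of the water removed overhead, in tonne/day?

1800 tonne/day

NaCl entering = 2200×0.562 + 1320×0.685 + 2010×0.661 = 3469.2 tonne/day.
All NaCl reports to n4, so n4 = 3469.2/0.930 = 3730.3 tonne/day.
Total feed = 5530 tonne/day; overhead = 5530 − 3730.3 = 1799.7 tonne/day.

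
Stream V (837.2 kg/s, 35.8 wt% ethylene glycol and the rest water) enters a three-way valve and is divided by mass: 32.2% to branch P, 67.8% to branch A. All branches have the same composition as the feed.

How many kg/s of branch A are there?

Branch A flow = 0.678×837.2 = 567.62 kg/s.

567.6 kg/s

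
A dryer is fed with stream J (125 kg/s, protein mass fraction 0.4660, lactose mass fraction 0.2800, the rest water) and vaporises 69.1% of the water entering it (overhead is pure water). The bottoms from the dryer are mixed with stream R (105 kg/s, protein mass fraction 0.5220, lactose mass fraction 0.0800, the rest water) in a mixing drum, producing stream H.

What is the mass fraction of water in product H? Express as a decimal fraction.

0.2480

Vapour removed = 0.691×0.254×125 = 21.939 kg/s; concentrate = 103.06 kg/s.
water reaching the mixer = 9.8107 (from concentrate) + 105×0.398 = 51.601 kg/s.
Product flow = 103.06 + 105 = 208.06 kg/s; water fraction = 0.2480.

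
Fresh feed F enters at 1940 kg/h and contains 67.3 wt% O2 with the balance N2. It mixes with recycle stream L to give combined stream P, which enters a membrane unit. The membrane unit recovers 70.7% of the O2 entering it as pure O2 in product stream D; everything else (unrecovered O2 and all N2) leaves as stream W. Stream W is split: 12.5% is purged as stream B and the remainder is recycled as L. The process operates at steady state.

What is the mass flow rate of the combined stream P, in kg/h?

N2 enters only via F and leaves only via the purge: 1940×0.327 = 0.125×(N2 in W), and the membrane unit passes all N2, so N2 in P = N2 in W = 5075 kg/h.
O2 in P: m_A = 1940×0.673 + (1−0.125)·(1−0.707)·m_A, so m_A = 1305.6/0.7436 = 1755.8 kg/h.
P = 1755.8 + 5075 = 6830.8 kg/h.

6831 kg/h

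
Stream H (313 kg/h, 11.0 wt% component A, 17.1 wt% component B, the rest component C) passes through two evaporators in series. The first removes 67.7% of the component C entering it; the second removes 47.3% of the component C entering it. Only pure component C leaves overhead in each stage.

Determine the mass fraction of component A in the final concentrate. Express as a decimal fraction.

component C in feed = 313×0.719 = 225.05 kg/h.
After stage 1: component C left = (1−0.677)×225.05 = 72.69; stream total = 160.64 kg/h.
After stage 2: component C left = (1−0.473)×72.69 = 38.308; final concentrate = 126.26 kg/h.
component A fraction = 34.43/126.26 = 0.2727.

0.2727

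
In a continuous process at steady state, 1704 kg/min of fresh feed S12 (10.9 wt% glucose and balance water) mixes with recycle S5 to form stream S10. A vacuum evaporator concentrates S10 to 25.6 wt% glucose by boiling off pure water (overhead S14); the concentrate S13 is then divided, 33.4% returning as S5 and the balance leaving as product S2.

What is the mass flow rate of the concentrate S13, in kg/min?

Overall glucose balance (none leaves overhead): glucose in fresh feed = glucose in product, i.e. 1704×0.109 = (1−0.334)·S13·0.256.
S13 = 185.74/(0.256×0.666) = 1089.4 kg/min.

1089 kg/min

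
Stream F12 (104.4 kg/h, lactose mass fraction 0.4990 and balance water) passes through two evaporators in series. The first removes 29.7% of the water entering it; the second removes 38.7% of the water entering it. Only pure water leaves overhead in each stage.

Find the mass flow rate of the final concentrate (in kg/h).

74.64 kg/h

water in feed = 104.4×0.501 = 52.304 kg/h.
After stage 1: water left = (1−0.297)×52.304 = 36.77; stream total = 88.866 kg/h.
After stage 2: water left = (1−0.387)×36.77 = 22.54; final concentrate = 74.636 kg/h.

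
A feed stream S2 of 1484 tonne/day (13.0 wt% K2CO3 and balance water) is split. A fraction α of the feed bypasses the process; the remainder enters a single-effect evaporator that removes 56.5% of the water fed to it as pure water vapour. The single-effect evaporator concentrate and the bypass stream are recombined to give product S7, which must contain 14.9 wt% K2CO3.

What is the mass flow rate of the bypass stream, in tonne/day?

All 1484×0.130 = 192.92 tonne/day of K2CO3 reaches S7, so S7 = 192.92/0.149 = 1294.8 tonne/day and vapour = 189.23 tonne/day.
The evaporator receives (1−α)·1484 of feed at 0.870 water and removes 0.565 of that water:
0.565×0.870×(1−α)×1484 = 189.23
(1−α) = 189.23/729.46 = 0.2594;  α = 0.7406.
Bypass flow = 0.7406×1484 = 1099 tonne/day.

1099 tonne/day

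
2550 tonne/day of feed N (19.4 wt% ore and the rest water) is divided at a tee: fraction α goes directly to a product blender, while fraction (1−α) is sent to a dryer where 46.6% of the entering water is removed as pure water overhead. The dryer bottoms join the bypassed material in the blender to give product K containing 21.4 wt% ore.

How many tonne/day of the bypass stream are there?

All 2550×0.194 = 494.7 tonne/day of ore reaches K, so K = 494.7/0.214 = 2311.7 tonne/day and vapour = 238.32 tonne/day.
The evaporator receives (1−α)·2550 of feed at 0.806 water and removes 0.466 of that water:
0.466×0.806×(1−α)×2550 = 238.32
(1−α) = 238.32/957.77 = 0.2488;  α = 0.7512.
Bypass flow = 0.7512×2550 = 1915.5 tonne/day.

1915 tonne/day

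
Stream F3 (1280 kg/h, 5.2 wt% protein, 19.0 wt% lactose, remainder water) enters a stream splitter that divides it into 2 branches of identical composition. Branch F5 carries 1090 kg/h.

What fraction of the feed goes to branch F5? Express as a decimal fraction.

0.852

Fraction to F5 = 1090/1280 = 0.8516.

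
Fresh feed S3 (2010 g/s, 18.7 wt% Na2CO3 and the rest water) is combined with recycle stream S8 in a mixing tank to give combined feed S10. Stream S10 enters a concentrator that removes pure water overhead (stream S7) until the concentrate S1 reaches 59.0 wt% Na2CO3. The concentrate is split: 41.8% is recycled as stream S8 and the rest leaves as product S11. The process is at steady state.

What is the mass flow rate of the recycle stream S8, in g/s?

Overall Na2CO3 balance (none leaves overhead): Na2CO3 in fresh feed = Na2CO3 in product, i.e. 2010×0.187 = (1−0.418)·S1·0.590.
S1 = 375.87/(0.590×0.582) = 1094.6 g/s.
Recycle S8 = 0.418×1094.6 = 457.55 g/s.

457.6 g/s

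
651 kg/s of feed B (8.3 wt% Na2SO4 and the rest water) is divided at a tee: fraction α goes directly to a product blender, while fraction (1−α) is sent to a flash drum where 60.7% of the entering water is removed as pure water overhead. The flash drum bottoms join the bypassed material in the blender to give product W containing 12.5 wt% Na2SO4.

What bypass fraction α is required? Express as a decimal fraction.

0.396

All 651×0.083 = 54.033 kg/s of Na2SO4 reaches W, so W = 54.033/0.125 = 432.26 kg/s and vapour = 218.74 kg/s.
The evaporator receives (1−α)·651 of feed at 0.917 water and removes 0.607 of that water:
0.607×0.917×(1−α)×651 = 218.74
(1−α) = 218.74/362.36 = 0.6036;  α = 0.3964.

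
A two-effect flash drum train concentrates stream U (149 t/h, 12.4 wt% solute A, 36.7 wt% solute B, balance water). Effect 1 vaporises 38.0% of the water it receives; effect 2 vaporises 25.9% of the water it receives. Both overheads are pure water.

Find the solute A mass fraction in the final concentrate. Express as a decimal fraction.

water in feed = 149×0.509 = 75.841 t/h.
After stage 1: water left = (1−0.380)×75.841 = 47.021; stream total = 120.18 t/h.
After stage 2: water left = (1−0.259)×47.021 = 34.843; final concentrate = 108 t/h.
solute A fraction = 18.476/108 = 0.171.

0.171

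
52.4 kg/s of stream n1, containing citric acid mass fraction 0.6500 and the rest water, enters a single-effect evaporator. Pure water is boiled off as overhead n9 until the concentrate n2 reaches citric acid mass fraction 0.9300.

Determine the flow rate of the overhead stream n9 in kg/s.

citric acid is conserved: 52.4×0.650 = 34.06 kg/s all reports to the concentrate.
Concentrate = 34.06/(target fraction) = 36.624 kg/s.
Overhead = 52.4 − 36.624 = 15.776 kg/s.

15.78 kg/s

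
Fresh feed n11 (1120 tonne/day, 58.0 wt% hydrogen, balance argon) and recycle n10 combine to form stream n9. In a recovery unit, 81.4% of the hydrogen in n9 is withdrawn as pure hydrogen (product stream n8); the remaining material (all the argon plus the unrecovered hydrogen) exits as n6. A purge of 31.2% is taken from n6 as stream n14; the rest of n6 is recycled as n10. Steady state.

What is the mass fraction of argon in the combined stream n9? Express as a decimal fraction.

0.6693

argon enters only via n11 and leaves only via the purge: 1120×0.420 = 0.312×(argon in n6), and the recovery unit passes all argon, so argon in n9 = argon in n6 = 1507.7 tonne/day.
hydrogen in n9: m_A = 1120×0.580 + (1−0.312)·(1−0.814)·m_A, so m_A = 649.6/0.8720 = 744.93 tonne/day.
n9 = 744.93 + 1507.7 = 2252.6 tonne/day.
argon fraction in n9 = 1507.7/2252.6 = 0.6693.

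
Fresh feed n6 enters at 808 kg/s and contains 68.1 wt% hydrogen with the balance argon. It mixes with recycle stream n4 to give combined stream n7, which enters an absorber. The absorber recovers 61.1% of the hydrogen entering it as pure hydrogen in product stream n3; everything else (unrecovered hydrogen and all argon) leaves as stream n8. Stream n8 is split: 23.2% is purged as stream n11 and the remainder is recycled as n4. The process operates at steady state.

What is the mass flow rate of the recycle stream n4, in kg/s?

1088 kg/s

argon enters only via n6 and leaves only via the purge: 808×0.319 = 0.232×(argon in n8), and the absorber passes all argon, so argon in n7 = argon in n8 = 1111 kg/s.
hydrogen in n7: m_A = 808×0.681 + (1−0.232)·(1−0.611)·m_A, so m_A = 550.25/0.7012 = 784.67 kg/s.
n8 = (1−0.611)×784.67 + 1111 = 1416.2 kg/s.
Recycle n4 = (1−0.232)×1416.2 = 1087.7 kg/s.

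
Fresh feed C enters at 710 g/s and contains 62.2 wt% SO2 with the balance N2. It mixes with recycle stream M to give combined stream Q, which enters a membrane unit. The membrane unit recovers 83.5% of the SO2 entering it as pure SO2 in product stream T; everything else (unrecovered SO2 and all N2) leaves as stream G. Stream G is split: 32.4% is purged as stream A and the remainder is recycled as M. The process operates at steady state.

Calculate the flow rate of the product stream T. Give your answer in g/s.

415 g/s

SO2 in Q: m_A = 710×0.622 + (1−0.324)·(1−0.835)·m_A, so m_A = 441.62/0.8885 = 497.06 g/s.
Product T = 0.835×497.06 = 415.05 g/s.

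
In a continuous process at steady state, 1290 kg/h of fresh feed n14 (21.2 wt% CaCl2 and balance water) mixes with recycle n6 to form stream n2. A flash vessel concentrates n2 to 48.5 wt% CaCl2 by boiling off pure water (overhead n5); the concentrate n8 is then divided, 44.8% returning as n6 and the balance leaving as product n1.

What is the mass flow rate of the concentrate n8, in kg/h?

Overall CaCl2 balance (none leaves overhead): CaCl2 in fresh feed = CaCl2 in product, i.e. 1290×0.212 = (1−0.448)·n8·0.485.
n8 = 273.48/(0.485×0.552) = 1021.5 kg/h.

1022 kg/h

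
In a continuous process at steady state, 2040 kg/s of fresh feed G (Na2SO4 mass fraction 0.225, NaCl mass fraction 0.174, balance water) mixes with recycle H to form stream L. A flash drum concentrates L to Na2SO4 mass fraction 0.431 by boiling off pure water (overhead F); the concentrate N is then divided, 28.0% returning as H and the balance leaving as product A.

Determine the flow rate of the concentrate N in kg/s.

1479 kg/s

Overall Na2SO4 balance (none leaves overhead): Na2SO4 in fresh feed = Na2SO4 in product, i.e. 2040×0.225 = (1−0.280)·N·0.431.
N = 459/(0.431×0.720) = 1479.1 kg/s.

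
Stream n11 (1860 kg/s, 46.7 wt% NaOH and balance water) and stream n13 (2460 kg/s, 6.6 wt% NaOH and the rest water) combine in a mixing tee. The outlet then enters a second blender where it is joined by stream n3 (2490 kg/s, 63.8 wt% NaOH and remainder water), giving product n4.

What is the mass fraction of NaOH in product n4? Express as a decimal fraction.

0.385

Overall, product flow = 6810 kg/s.
NaOH in = 1860×0.467 + 2460×0.066 + 2490×0.638 = 2619.6 kg/s.
NaOH fraction in n4 = 0.385.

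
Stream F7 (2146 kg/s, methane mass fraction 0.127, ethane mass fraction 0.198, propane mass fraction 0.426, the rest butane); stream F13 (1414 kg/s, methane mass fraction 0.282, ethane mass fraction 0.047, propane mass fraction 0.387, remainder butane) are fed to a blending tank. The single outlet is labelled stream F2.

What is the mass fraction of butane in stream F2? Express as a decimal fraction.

Total flow out = 2146 + 1414 = 3560 kg/s.
butane in = 2146×0.249 + 1414×0.284 = 935.93 kg/s.
butane mass fraction in F2 = 935.93/3560 = 0.263.

0.263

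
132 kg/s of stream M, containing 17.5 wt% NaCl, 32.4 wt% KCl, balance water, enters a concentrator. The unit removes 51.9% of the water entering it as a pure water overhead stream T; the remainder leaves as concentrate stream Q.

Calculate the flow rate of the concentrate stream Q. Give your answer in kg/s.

97.68 kg/s

water entering = 132×0.501 = 66.132 kg/s; overhead removed = 0.519×66.132 = 34.323 kg/s.
Concentrate = 132 − 34.323 = 97.677 kg/s.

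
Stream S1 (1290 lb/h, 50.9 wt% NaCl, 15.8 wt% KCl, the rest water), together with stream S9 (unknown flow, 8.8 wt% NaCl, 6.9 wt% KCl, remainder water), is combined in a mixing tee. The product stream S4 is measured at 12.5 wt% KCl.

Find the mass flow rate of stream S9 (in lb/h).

760.2 lb/h

Let S9 be the unknown flow. Total out = 1290 + S9.
KCl balance: 203.82 + 0.069·S9 = 0.125·(1290 + S9)
(0.069 − 0.125)·S9 = 0.125×1290 − 203.82 = -42.57
S9 = -42.57 / -0.056 = 760.18 lb/h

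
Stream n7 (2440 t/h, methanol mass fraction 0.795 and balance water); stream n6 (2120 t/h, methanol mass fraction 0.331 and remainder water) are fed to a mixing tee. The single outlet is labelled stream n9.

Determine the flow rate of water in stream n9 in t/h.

1918 t/h

water out = water in = 2440×0.205 + 2120×0.669 = 1918.5 t/h.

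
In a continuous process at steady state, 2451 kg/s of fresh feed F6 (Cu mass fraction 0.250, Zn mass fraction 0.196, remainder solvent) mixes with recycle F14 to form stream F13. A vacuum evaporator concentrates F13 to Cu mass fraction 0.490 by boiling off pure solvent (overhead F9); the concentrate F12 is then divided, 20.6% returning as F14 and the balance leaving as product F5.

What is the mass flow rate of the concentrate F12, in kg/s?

1575 kg/s

Overall Cu balance (none leaves overhead): Cu in fresh feed = Cu in product, i.e. 2451×0.250 = (1−0.206)·F12·0.490.
F12 = 612.75/(0.490×0.794) = 1574.9 kg/s.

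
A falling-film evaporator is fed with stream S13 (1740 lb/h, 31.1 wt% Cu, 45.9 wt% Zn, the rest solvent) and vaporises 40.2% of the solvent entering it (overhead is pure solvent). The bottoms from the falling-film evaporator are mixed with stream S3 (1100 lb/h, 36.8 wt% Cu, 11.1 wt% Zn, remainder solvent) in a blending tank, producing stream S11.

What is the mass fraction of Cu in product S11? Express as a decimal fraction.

0.353

Vapour removed = 0.402×0.230×1740 = 160.88 lb/h; concentrate = 1579.1 lb/h.
Cu reaching the mixer = 541.14 (from concentrate) + 1100×0.368 = 945.94 lb/h.
Product flow = 1579.1 + 1100 = 2679.1 lb/h; Cu fraction = 0.353.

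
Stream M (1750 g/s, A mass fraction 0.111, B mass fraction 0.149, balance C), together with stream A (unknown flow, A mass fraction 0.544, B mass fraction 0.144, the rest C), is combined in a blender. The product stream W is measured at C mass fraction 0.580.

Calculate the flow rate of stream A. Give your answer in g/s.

1045 g/s

Let A be the unknown flow. Total out = 1750 + A.
C balance: 1295 + 0.312·A = 0.580·(1750 + A)
(0.312 − 0.580)·A = 0.580×1750 − 1295 = -280
A = -280 / -0.268 = 1044.8 g/s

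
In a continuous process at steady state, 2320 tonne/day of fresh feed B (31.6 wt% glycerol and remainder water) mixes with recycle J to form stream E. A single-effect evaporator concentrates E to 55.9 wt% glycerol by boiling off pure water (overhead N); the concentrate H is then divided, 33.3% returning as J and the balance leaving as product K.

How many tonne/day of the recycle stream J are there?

Overall glycerol balance (none leaves overhead): glycerol in fresh feed = glycerol in product, i.e. 2320×0.316 = (1−0.333)·H·0.559.
H = 733.12/(0.559×0.667) = 1966.2 tonne/day.
Recycle J = 0.333×1966.2 = 654.76 tonne/day.

654.8 tonne/day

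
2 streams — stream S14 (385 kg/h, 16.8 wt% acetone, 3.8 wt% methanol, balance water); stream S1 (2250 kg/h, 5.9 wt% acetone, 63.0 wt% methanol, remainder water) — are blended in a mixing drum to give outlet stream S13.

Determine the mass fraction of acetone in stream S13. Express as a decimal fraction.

Total flow out = 385 + 2250 = 2635 kg/h.
acetone in = 385×0.168 + 2250×0.059 = 197.43 kg/h.
acetone mass fraction in S13 = 197.43/2635 = 0.075.

0.075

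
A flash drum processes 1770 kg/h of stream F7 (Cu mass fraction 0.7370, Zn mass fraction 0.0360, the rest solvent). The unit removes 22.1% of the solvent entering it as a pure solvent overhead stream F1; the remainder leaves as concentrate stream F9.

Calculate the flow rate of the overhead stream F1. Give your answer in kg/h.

solvent entering = 1770×0.227 = 401.79 kg/h; overhead removed = 0.221×401.79 = 88.796 kg/h.

88.8 kg/h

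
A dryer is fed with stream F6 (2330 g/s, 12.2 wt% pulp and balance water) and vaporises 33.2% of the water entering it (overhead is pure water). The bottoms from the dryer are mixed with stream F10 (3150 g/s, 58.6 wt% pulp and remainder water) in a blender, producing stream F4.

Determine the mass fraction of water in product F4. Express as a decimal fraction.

0.5563

Vapour removed = 0.332×0.878×2330 = 679.19 g/s; concentrate = 1650.8 g/s.
water reaching the mixer = 1366.6 (from concentrate) + 3150×0.414 = 2670.7 g/s.
Product flow = 1650.8 + 3150 = 4800.8 g/s; water fraction = 0.5563.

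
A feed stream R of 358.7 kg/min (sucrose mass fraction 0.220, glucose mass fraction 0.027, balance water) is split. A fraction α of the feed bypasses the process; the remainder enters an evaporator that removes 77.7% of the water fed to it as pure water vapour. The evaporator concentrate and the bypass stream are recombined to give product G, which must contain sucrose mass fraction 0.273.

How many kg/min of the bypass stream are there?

239.7 kg/min

All 358.7×0.220 = 78.914 kg/min of sucrose reaches G, so G = 78.914/0.273 = 289.06 kg/min and vapour = 69.638 kg/min.
The evaporator receives (1−α)·358.7 of feed at 0.753 water and removes 0.777 of that water:
0.777×0.753×(1−α)×358.7 = 69.638
(1−α) = 69.638/209.87 = 0.3318;  α = 0.6682.
Bypass flow = 0.6682×358.7 = 239.68 kg/min.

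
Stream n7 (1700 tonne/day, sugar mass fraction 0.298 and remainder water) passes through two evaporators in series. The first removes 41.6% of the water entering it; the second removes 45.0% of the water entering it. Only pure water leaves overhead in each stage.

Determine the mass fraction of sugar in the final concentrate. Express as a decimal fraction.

water in feed = 1700×0.702 = 1193.4 tonne/day.
After stage 1: water left = (1−0.416)×1193.4 = 696.95; stream total = 1203.5 tonne/day.
After stage 2: water left = (1−0.450)×696.95 = 383.32; final concentrate = 889.92 tonne/day.
sugar fraction = 506.6/889.92 = 0.569.

0.569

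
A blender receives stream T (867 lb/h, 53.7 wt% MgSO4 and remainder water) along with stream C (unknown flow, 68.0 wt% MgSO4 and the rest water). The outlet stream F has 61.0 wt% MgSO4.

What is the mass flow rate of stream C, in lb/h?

904.2 lb/h

Let C be the unknown flow. Total out = 867 + C.
MgSO4 balance: 465.58 + 0.680·C = 0.610·(867 + C)
(0.680 − 0.610)·C = 0.610×867 − 465.58 = 63.291
C = 63.291 / 0.070 = 904.16 lb/h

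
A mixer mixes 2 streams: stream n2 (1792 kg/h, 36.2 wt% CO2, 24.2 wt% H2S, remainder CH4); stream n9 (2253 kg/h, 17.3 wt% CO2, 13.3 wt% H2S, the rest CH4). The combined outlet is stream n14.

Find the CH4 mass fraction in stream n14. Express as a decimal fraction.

0.5620

Total flow out = 1792 + 2253 = 4045 kg/h.
CH4 in = 1792×0.396 + 2253×0.694 = 2273.2 kg/h.
CH4 mass fraction in n14 = 2273.2/4045 = 0.5620.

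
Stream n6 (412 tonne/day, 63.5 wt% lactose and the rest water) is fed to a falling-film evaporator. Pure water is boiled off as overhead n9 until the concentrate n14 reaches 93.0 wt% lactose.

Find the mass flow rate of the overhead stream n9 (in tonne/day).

lactose is conserved: 412×0.635 = 261.62 tonne/day all reports to the concentrate.
Concentrate = 261.62/(target fraction) = 281.31 tonne/day.
Overhead = 412 − 281.31 = 130.69 tonne/day.

130.7 tonne/day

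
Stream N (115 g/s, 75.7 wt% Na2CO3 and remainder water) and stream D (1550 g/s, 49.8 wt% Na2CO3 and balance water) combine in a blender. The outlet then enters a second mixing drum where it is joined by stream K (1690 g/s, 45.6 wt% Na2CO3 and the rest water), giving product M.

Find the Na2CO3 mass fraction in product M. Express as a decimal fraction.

Overall, product flow = 3355 g/s.
Na2CO3 in = 115×0.757 + 1550×0.498 + 1690×0.456 = 1629.6 g/s.
Na2CO3 fraction in M = 0.486.

0.486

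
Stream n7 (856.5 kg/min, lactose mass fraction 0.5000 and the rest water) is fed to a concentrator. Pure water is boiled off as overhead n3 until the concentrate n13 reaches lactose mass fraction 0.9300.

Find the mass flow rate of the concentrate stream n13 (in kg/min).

lactose is conserved: 856.5×0.500 = 428.25 kg/min all reports to the concentrate.
Concentrate = 428.25/(target fraction) = 460.48 kg/min.

460.5 kg/min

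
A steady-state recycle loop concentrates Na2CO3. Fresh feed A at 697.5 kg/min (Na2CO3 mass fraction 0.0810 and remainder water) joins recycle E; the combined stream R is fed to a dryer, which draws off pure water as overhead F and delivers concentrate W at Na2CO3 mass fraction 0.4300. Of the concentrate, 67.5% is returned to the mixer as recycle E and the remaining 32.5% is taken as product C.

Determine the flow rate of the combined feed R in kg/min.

970.4 kg/min

Overall Na2CO3 balance (none leaves overhead): Na2CO3 in fresh feed = Na2CO3 in product, i.e. 697.5×0.081 = (1−0.675)·W·0.430.
W = 56.498/(0.430×0.325) = 404.28 kg/min.
Recycle E = 0.675×404.28 = 272.89 kg/min.
Combined feed R = 697.5 + 272.89 = 970.39 kg/min.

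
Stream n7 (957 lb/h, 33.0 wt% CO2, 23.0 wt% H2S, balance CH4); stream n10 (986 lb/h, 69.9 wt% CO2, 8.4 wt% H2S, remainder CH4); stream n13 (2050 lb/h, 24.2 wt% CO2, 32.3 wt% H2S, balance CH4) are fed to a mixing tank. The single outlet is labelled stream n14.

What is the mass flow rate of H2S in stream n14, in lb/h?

H2S out = H2S in = 957×0.230 + 986×0.084 + 2050×0.323 = 965.08 lb/h.

965.1 lb/h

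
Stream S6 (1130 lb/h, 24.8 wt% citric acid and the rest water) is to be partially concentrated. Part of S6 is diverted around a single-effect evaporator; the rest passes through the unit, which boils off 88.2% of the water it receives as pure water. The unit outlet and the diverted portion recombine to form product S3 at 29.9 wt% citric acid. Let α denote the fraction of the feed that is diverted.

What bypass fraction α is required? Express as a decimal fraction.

0.743

All 1130×0.248 = 280.24 lb/h of citric acid reaches S3, so S3 = 280.24/0.299 = 937.26 lb/h and vapour = 192.74 lb/h.
The evaporator receives (1−α)·1130 of feed at 0.752 water and removes 0.882 of that water:
0.882×0.752×(1−α)×1130 = 192.74
(1−α) = 192.74/749.49 = 0.2572;  α = 0.7428.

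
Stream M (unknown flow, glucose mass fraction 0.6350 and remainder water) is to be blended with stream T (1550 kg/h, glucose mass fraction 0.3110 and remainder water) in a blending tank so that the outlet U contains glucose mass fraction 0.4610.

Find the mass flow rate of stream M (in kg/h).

1336 kg/h

Let M be the unknown flow. Total out = 1550 + M.
glucose balance: 482.05 + 0.635·M = 0.461·(1550 + M)
(0.635 − 0.461)·M = 0.461×1550 − 482.05 = 232.5
M = 232.5 / 0.174 = 1336.2 kg/h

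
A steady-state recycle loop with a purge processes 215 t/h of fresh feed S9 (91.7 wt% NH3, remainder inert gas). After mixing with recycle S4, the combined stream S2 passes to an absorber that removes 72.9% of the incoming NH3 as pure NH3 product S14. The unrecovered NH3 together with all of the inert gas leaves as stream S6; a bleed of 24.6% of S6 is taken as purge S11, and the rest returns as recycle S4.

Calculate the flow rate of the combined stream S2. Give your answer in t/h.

320.3 t/h

inert gas enters only via S9 and leaves only via the purge: 215×0.083 = 0.246×(inert gas in S6), and the absorber passes all inert gas, so inert gas in S2 = inert gas in S6 = 72.541 t/h.
NH3 in S2: m_A = 215×0.917 + (1−0.246)·(1−0.729)·m_A, so m_A = 197.16/0.7957 = 247.79 t/h.
S2 = 247.79 + 72.541 = 320.33 t/h.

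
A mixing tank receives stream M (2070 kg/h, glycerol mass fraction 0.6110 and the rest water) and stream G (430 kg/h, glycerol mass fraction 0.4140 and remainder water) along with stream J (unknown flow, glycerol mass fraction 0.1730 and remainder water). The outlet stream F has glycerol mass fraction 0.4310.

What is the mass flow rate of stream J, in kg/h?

Let J be the unknown flow. Total out = 2500 + J.
glycerol balance: 1442.8 + 0.173·J = 0.431·(2500 + J)
(0.173 − 0.431)·J = 0.431×2500 − 1442.8 = -365.29
J = -365.29 / -0.258 = 1415.9 kg/h

1416 kg/h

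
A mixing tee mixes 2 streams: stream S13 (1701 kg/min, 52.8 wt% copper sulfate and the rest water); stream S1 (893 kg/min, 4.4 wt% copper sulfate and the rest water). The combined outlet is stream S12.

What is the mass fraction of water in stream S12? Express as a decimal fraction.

0.6386

Total flow out = 1701 + 893 = 2594 kg/min.
water in = 1701×0.472 + 893×0.956 = 1656.6 kg/min.
water mass fraction in S12 = 1656.6/2594 = 0.6386.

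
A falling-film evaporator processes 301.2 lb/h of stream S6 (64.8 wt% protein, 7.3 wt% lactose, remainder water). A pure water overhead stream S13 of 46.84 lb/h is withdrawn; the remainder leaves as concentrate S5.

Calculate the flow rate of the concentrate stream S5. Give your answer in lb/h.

254.4 lb/h

Concentrate = 301.2 − 46.84 = 254.36 lb/h.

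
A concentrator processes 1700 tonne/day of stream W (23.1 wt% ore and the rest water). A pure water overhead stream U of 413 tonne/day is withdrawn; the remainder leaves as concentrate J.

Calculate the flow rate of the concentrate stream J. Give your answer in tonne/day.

1287 tonne/day

Concentrate = 1700 − 413 = 1287 tonne/day.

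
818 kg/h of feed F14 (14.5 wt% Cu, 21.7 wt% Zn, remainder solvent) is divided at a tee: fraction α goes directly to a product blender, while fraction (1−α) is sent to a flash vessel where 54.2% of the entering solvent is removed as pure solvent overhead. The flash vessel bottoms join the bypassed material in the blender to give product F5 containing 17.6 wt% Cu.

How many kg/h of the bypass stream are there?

401.3 kg/h

All 818×0.145 = 118.61 kg/h of Cu reaches F5, so F5 = 118.61/0.176 = 673.92 kg/h and vapour = 144.08 kg/h.
The evaporator receives (1−α)·818 of feed at 0.638 solvent and removes 0.542 of that solvent:
0.542×0.638×(1−α)×818 = 144.08
(1−α) = 144.08/282.86 = 0.5094;  α = 0.4906.
Bypass flow = 0.4906×818 = 401.34 kg/h.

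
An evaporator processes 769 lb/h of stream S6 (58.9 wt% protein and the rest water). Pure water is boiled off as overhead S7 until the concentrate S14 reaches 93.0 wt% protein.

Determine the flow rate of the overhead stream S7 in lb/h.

protein is conserved: 769×0.589 = 452.94 lb/h all reports to the concentrate.
Concentrate = 452.94/(target fraction) = 487.03 lb/h.
Overhead = 769 − 487.03 = 281.97 lb/h.

282 lb/h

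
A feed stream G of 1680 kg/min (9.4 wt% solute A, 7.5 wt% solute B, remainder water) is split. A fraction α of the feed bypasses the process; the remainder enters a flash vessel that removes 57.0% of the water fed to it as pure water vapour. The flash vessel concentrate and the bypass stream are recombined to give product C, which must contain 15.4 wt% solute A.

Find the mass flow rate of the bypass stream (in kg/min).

All 1680×0.094 = 157.92 kg/min of solute A reaches C, so C = 157.92/0.154 = 1025.5 kg/min and vapour = 654.55 kg/min.
The evaporator receives (1−α)·1680 of feed at 0.831 water and removes 0.570 of that water:
0.570×0.831×(1−α)×1680 = 654.55
(1−α) = 654.55/795.77 = 0.8225;  α = 0.1775.
Bypass flow = 0.1775×1680 = 298.14 kg/min.

298.1 kg/min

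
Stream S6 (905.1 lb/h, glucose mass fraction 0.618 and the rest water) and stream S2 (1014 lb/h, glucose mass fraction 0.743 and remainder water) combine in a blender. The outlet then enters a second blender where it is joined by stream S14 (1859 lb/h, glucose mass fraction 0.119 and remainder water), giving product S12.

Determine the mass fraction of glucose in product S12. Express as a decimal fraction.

Overall, product flow = 3778.1 lb/h.
glucose in = 905.1×0.618 + 1014×0.743 + 1859×0.119 = 1534 lb/h.
glucose fraction in S12 = 0.406.

0.406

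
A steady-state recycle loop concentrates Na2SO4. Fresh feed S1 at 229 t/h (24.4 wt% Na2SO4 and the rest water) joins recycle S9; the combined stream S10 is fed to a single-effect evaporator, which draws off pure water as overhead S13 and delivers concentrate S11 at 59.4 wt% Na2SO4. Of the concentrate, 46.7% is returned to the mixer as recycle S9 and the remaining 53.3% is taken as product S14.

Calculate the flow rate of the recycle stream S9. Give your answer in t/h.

Overall Na2SO4 balance (none leaves overhead): Na2SO4 in fresh feed = Na2SO4 in product, i.e. 229×0.244 = (1−0.467)·S11·0.594.
S11 = 55.876/(0.594×0.533) = 176.49 t/h.
Recycle S9 = 0.467×176.49 = 82.419 t/h.

82.42 t/h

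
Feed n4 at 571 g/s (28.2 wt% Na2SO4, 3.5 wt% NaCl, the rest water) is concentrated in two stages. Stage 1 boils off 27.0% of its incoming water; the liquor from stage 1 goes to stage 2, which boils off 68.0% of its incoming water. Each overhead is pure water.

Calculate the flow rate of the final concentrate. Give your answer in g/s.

272.1 g/s

water in feed = 571×0.683 = 389.99 g/s.
After stage 1: water left = (1−0.270)×389.99 = 284.69; stream total = 465.7 g/s.
After stage 2: water left = (1−0.680)×284.69 = 91.102; final concentrate = 272.11 g/s.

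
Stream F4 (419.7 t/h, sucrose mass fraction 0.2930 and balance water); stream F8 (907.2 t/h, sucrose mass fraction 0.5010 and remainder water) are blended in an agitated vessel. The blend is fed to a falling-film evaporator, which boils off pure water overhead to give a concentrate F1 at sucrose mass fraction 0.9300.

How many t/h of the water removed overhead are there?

sucrose entering = 419.7×0.293 + 907.2×0.501 = 577.48 t/h.
All sucrose reports to F1, so F1 = 577.48/0.930 = 620.95 t/h.
Total feed = 1326.9 t/h; overhead = 1326.9 − 620.95 = 705.95 t/h.

706 t/h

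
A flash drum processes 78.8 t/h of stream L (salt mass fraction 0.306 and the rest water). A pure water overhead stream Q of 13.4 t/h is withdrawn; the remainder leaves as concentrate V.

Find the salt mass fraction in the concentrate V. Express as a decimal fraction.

salt is not removed: 78.8×0.306 = 24.113 t/h of salt enters V.
Concentrate = 78.8 − 13.4 = 65.4 t/h.
Mass fraction = 24.113/65.4 = 0.369.

0.369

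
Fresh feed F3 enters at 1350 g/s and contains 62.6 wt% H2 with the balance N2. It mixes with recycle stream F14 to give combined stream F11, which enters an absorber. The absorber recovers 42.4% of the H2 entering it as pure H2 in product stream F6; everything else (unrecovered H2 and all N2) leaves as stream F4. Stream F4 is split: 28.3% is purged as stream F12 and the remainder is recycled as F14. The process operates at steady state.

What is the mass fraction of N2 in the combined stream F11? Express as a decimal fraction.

N2 enters only via F3 and leaves only via the purge: 1350×0.374 = 0.283×(N2 in F4), and the absorber passes all N2, so N2 in F11 = N2 in F4 = 1784.1 g/s.
H2 in F11: m_A = 1350×0.626 + (1−0.283)·(1−0.424)·m_A, so m_A = 845.1/0.5870 = 1439.7 g/s.
F11 = 1439.7 + 1784.1 = 3223.8 g/s.
N2 fraction in F11 = 1784.1/3223.8 = 0.5534.

0.5534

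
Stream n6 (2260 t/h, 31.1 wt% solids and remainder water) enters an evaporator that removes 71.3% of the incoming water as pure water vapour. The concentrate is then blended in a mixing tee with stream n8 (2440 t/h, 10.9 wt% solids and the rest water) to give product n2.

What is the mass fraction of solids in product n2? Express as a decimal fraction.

Vapour removed = 0.713×0.689×2260 = 1110.2 t/h; concentrate = 1149.8 t/h.
solids reaching the mixer = 702.86 (from concentrate) + 2440×0.109 = 968.82 t/h.
Product flow = 1149.8 + 2440 = 3589.8 t/h; solids fraction = 0.270.

0.270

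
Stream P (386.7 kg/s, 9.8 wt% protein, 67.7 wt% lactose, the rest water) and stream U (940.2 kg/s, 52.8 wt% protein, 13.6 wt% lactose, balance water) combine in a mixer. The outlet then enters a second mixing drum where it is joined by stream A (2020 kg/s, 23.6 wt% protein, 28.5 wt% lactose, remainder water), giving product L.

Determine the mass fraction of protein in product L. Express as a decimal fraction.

0.302

Overall, product flow = 3346.9 kg/s.
protein in = 386.7×0.098 + 940.2×0.528 + 2020×0.236 = 1011 kg/s.
protein fraction in L = 0.302.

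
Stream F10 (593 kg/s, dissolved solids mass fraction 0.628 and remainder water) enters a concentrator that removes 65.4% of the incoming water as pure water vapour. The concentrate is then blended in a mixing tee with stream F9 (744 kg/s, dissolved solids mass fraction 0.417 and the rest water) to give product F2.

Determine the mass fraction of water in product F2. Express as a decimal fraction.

0.428

Vapour removed = 0.654×0.372×593 = 144.27 kg/s; concentrate = 448.73 kg/s.
water reaching the mixer = 76.326 (from concentrate) + 744×0.583 = 510.08 kg/s.
Product flow = 448.73 + 744 = 1192.7 kg/s; water fraction = 0.428.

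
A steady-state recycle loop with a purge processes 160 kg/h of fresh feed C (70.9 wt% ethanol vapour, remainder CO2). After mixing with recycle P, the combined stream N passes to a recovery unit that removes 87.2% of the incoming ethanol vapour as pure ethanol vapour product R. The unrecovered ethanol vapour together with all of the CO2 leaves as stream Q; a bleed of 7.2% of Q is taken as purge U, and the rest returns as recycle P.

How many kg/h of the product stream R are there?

ethanol vapour in N: m_A = 160×0.709 + (1−0.072)·(1−0.872)·m_A, so m_A = 113.44/0.8812 = 128.73 kg/h.
Product R = 0.872×128.73 = 112.25 kg/h.

112.3 kg/h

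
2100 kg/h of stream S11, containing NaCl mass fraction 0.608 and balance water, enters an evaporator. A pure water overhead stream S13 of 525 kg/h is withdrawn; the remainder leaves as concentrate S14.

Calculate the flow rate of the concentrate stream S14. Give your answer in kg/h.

Concentrate = 2100 − 525 = 1575 kg/h.

1575 kg/h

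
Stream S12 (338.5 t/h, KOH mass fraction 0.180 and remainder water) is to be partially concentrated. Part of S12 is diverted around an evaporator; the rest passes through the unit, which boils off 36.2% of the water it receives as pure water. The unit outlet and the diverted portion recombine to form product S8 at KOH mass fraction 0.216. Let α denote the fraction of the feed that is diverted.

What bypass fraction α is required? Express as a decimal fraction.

0.439

All 338.5×0.180 = 60.93 t/h of KOH reaches S8, so S8 = 60.93/0.216 = 282.08 t/h and vapour = 56.417 t/h.
The evaporator receives (1−α)·338.5 of feed at 0.820 water and removes 0.362 of that water:
0.362×0.820×(1−α)×338.5 = 56.417
(1−α) = 56.417/100.48 = 0.5615;  α = 0.4385.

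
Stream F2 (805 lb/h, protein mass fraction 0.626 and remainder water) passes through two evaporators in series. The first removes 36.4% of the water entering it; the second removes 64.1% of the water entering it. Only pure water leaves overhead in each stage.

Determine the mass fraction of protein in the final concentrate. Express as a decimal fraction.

water in feed = 805×0.374 = 301.07 lb/h.
After stage 1: water left = (1−0.364)×301.07 = 191.48; stream total = 695.41 lb/h.
After stage 2: water left = (1−0.641)×191.48 = 68.742; final concentrate = 572.67 lb/h.
protein fraction = 503.93/572.67 = 0.880.

0.880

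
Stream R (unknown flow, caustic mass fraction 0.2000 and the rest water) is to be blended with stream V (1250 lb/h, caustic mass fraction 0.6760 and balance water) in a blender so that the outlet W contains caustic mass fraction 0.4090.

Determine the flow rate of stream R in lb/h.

Let R be the unknown flow. Total out = 1250 + R.
caustic balance: 845 + 0.200·R = 0.409·(1250 + R)
(0.200 − 0.409)·R = 0.409×1250 − 845 = -333.75
R = -333.75 / -0.209 = 1596.9 lb/h

1597 lb/h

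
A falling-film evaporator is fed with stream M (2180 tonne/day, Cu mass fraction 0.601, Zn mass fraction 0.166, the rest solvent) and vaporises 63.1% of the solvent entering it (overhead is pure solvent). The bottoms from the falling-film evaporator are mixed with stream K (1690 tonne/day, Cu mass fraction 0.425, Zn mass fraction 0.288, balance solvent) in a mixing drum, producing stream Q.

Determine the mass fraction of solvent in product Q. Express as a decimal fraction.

Vapour removed = 0.631×0.233×2180 = 320.51 tonne/day; concentrate = 1859.5 tonne/day.
solvent reaching the mixer = 187.43 (from concentrate) + 1690×0.287 = 672.46 tonne/day.
Product flow = 1859.5 + 1690 = 3549.5 tonne/day; solvent fraction = 0.189.

0.189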